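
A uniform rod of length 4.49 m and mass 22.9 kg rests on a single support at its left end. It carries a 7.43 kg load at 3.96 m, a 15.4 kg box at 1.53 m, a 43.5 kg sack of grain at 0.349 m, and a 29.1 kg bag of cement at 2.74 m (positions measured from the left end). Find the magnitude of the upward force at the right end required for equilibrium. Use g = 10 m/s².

F ≈ 444 N

Sum moments about the left end (the unknown pivot reaction has zero arm there).
Beam weight: 22.9 × 10 = 229 N down at 2.245 m → arm 2.245 m, τ = 229 × 2.245 = 514.1 N·m clockwise.
Load: 7.43 × 10 = 74.3 N down at 3.96 m → arm 3.96 m, τ = 74.3 × 3.96 = 294.2 N·m clockwise.
Box: 15.4 × 10 = 154 N down at 1.53 m → arm 1.53 m, τ = 154 × 1.53 = 235.6 N·m clockwise.
Sack of grain: 43.5 × 10 = 435 N down at 0.349 m → arm 0.349 m, τ = 435 × 0.349 = 151.8 N·m clockwise.
Bag of cement: 29.1 × 10 = 291 N down at 2.74 m → arm 2.74 m, τ = 291 × 2.74 = 797.3 N·m clockwise.
Net moment of the loads = 1993 N·m clockwise.
The upward force F acts at the right end, arm 4.49 m, giving F × 4.49 counterclockwise.
Balancing moments: F × 4.49 = 1993, giving F = 1993 / 4.49 = 444 N.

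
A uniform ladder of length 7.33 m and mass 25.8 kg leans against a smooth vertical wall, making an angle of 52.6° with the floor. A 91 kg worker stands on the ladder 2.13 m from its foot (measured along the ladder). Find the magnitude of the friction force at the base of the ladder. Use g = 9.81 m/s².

Sum moments about the foot of the ladder (the floor normal and friction both act there and drop out).
Ladder weight 25.8×9.81 = 253.1 N acts at 3.665 m along the ladder; its horizontal arm is 3.665·cos52.6° = 2.226 m → τ = 563.4 N·m clockwise.
Worker: 91×9.81 = 892.7 N at 2.13 m → arm 1.294 m → τ = 1155 N·m clockwise.
Wall normal N acts horizontally at the top; its moment arm is the height L sinθ = 7.33·sin52.6° = 5.823 m, counterclockwise.
Balancing moments: N × 5.823 = 1718, giving N = 295 N.
ΣFx = 0: friction at the foot balances the wall's push, so f = N_wall = 295 N.

f ≈ 295 N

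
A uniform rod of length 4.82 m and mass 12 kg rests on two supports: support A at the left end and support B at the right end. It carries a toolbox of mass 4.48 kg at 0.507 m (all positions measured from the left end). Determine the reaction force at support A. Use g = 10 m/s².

R_A ≈ 100 N

Choose support B as the axis so its reaction then has zero moment arm.
Beam weight: 12 × 10 = 120 N down at 2.41 m → arm 2.41 m, τ = 120 × 2.41 = 289.2 N·m counterclockwise.
Toolbox: 4.48 × 10 = 44.8 N down at 0.507 m → arm 4.313 m, τ = 44.8 × 4.313 = 193.2 N·m counterclockwise.
Net load moment about support B = 482.4 N·m counterclockwise.
Reaction R at support A is upward at 0 m, arm 4.82 m → moment R × 4.82 clockwise.
Balancing moments: R × 4.82 = 482.4, giving R = 100 N.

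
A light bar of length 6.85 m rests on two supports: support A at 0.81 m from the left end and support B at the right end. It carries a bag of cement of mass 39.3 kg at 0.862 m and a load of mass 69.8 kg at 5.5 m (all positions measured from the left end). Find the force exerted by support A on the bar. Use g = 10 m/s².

R_A ≈ 546 N

Take moments about support B.
Bag of cement: 39.3 × 10 = 393 N down at 0.862 m → arm 5.988 m, τ = 393 × 5.988 = 2353 N·m counterclockwise.
Load: 69.8 × 10 = 698 N down at 5.5 m → arm 1.35 m, τ = 698 × 1.35 = 942.3 N·m counterclockwise.
Net load moment about support B = 3295 N·m counterclockwise.
Reaction R at support A is upward at 0.81 m, arm 6.04 m → moment R × 6.04 clockwise.
For rotational equilibrium, R × 6.04 = 3295, so R = 546 N.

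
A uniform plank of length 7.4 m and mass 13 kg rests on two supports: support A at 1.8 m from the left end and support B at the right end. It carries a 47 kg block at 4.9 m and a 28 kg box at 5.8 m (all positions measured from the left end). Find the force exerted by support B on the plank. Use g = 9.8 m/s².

R_B ≈ 494 N

Sum moments about support A (its reaction then has zero moment arm).
Beam weight: 13 × 9.8 = 127.4 N down at 3.7 m → arm 1.9 m, τ = 127.4 × 1.9 = 242.1 N·m clockwise.
Block: 47 × 9.8 = 460.6 N down at 4.9 m → arm 3.1 m, τ = 460.6 × 3.1 = 1428 N·m clockwise.
Box: 28 × 9.8 = 274.4 N down at 5.8 m → arm 4 m, τ = 274.4 × 4 = 1098 N·m clockwise.
Net load moment about support A = 2768 N·m clockwise.
Reaction R at support B is upward at 7.4 m, arm 5.6 m → moment R × 5.6 counterclockwise.
For rotational equilibrium, R × 5.6 = 2768, so R = 494 N.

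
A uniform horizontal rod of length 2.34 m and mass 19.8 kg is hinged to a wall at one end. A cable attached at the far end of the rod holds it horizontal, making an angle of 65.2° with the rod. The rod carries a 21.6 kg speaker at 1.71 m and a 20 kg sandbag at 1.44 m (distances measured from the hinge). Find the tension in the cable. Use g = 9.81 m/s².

T ≈ 411 N

Taking torques about the hinge:
Beam weight: 19.8 × 9.81 = 194.2 N down at 1.17 m → arm 1.17 m, τ = 194.2 × 1.17 = 227.2 N·m clockwise.
Speaker: 21.6 × 9.81 = 211.9 N down at 1.71 m → arm 1.71 m, τ = 211.9 × 1.71 = 362.3 N·m clockwise.
Sandbag: 20 × 9.81 = 196.2 N down at 1.44 m → arm 1.44 m, τ = 196.2 × 1.44 = 282.5 N·m clockwise.
Total clockwise load moment = 872 N·m.
The cable tension T acts at 2.34 m; only its component perpendicular to the rod, T sinθ, produces torque. sin 65.2° = 0.9078.
For rotational equilibrium, T × 2.34 × 0.9078 = 872, so T = 872 / 2.124 = 411 N.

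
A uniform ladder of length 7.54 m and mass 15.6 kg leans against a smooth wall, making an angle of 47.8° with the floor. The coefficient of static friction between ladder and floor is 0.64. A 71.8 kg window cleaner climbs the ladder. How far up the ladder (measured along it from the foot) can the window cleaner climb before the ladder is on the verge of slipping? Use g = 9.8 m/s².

d ≈ 5.66 m

About the foot of the ladder:
Ladder weight 15.6×9.8 = 152.9 N acts at 3.77 m along the ladder; its horizontal arm is 3.77·cos47.8° = 2.532 m → τ = 387.1 N·m clockwise.
Window cleaner weight 71.8×9.8 = 703.6 N at distance d → arm d·cos47.8° → τ = 703.6·d·0.6717 clockwise.
Wall normal N at the top has arm L sinθ = 5.586 m counterclockwise, so Στ = 0 gives N·5.586 = 387.1 + 472.6·d.
ΣFy = 0 ⇒ N_floor = 856.5 N, so the maximum friction is μ_s·N_floor = 0.64×856.5 = 548.2 N. ΣFx = 0 ⇒ N_wall = f, so at the slipping point N = 548.2 N.
Substituting: 548.2×5.586 = 387.1 + 472.6·d ⇒ d = (3062 − 387.1) / 472.6 = 5.66 m.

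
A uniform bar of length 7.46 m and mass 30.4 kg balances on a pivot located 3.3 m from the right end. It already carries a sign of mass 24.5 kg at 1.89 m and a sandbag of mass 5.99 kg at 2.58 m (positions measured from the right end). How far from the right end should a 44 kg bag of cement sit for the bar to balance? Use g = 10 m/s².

Sum moments about the pivot (at 3.3 m from the right end) (the support reaction has zero arm there).
Beam weight: 30.4 × 10 = 304 N down at 3.73 m → arm 0.43 m, τ = 304 × 0.43 = 130.7 N·m counterclockwise.
Sign: 24.5 × 10 = 245 N down at 1.89 m → arm 1.41 m, τ = 245 × 1.41 = 345.4 N·m clockwise.
Sandbag: 5.99 × 10 = 59.9 N down at 2.58 m → arm 0.72 m, τ = 59.9 × 0.72 = 43.13 N·m clockwise.
Net moment of existing loads = 257.8 N·m clockwise.
The bag of cement weighs 44 × 10 = 440 N and must supply an equal counterclockwise moment, so its lever arm about the pivot is 257.8 / 440 = 0.586 m.
That puts it at 3.3 + 0.586 = 3.89 m from the right end.

x ≈ 3.89 m from the right end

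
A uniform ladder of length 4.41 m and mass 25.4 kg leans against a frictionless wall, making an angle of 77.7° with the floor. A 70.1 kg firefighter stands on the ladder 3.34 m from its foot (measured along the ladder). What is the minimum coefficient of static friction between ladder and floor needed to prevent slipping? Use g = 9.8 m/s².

Taking torques about the foot of the ladder:
Ladder weight 25.4×9.8 = 248.9 N acts at 2.205 m along the ladder; its horizontal arm is 2.205·cos77.7° = 0.4697 m → τ = 116.9 N·m clockwise.
Firefighter: 70.1×9.8 = 687 N at 3.34 m → arm 0.7115 m → τ = 488.8 N·m clockwise.
Wall normal N acts horizontally at the top; its moment arm is the height L sinθ = 4.41·sin77.7° = 4.309 m, counterclockwise.
Στ = 0 ⇒ N × 4.309 = 605.7 ⇒ N = 140.6 N.
ΣFx = 0 ⇒ f = N_wall = 140.6 N. ΣFy = 0 ⇒ N_floor = 935.9 N.
μ_min = f / N_floor = 140.6 / 935.9 = 0.15.

μ_min ≈ 0.15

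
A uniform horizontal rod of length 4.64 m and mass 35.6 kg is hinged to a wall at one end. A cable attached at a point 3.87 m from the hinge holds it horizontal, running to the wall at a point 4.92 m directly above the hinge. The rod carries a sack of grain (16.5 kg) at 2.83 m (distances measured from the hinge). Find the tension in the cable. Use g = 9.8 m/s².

About the hinge:
Beam weight: 35.6 × 9.8 = 348.9 N down at 2.32 m → arm 2.32 m, τ = 348.9 × 2.32 = 809.4 N·m clockwise.
Sack of grain: 16.5 × 9.8 = 161.7 N down at 2.83 m → arm 2.83 m, τ = 161.7 × 2.83 = 457.6 N·m clockwise.
Total clockwise load moment = 1267 N·m.
The cable tension T acts at 3.87 m; only its component perpendicular to the rod, T sinθ, produces torque. sinθ = h/√(h²+d²) = 4.92/√(4.92²+3.87²) = 0.786.
For rotational equilibrium, T × 3.87 × 0.786 = 1267, so T = 1267 / 3.042 = 417 N.

T ≈ 417 N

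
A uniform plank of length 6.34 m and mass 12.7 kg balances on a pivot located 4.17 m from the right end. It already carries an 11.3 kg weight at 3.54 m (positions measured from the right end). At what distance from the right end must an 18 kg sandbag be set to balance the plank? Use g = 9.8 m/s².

About the pivot (at 4.17 m from the right end):
Beam weight: 12.7 × 9.8 = 124.5 N down at 3.17 m → arm 1 m, τ = 124.5 × 1 = 124.5 N·m clockwise.
Weight: 11.3 × 9.8 = 110.7 N down at 3.54 m → arm 0.63 m, τ = 110.7 × 0.63 = 69.74 N·m clockwise.
Net moment of existing loads = 194.2 N·m clockwise.
The sandbag weighs 18 × 9.8 = 176.4 N and must supply an equal counterclockwise moment, so its lever arm about the pivot is 194.2 / 176.4 = 1.1 m.
That puts it at 4.17 + 1.1 = 5.27 m from the right end.

x ≈ 5.27 m from the right end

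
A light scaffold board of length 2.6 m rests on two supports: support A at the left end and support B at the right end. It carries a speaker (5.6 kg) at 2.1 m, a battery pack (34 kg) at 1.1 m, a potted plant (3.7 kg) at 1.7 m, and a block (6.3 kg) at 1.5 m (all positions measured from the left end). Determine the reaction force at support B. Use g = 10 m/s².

Take moments about support A.
Speaker: 5.6 × 10 = 56 N down at 2.1 m → arm 2.1 m, τ = 56 × 2.1 = 117.6 N·m clockwise.
Battery pack: 34 × 10 = 340 N down at 1.1 m → arm 1.1 m, τ = 340 × 1.1 = 374 N·m clockwise.
Potted plant: 3.7 × 10 = 37 N down at 1.7 m → arm 1.7 m, τ = 37 × 1.7 = 62.9 N·m clockwise.
Block: 6.3 × 10 = 63 N down at 1.5 m → arm 1.5 m, τ = 63 × 1.5 = 94.5 N·m clockwise.
Net load moment about support A = 649 N·m clockwise.
Reaction R at support B is upward at 2.6 m, arm 2.6 m → moment R × 2.6 counterclockwise.
Setting net torque to zero: R × 2.6 = 649 → R = 250 N.

R_B ≈ 250 N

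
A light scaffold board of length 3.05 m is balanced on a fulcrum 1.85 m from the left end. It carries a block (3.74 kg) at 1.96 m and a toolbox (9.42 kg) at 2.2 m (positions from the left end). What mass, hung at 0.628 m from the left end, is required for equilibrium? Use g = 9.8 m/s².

Choose the fulcrum (at 1.85 m from the left end) as the axis so the support reaction has zero arm there.
Block: 3.74 × 9.8 = 36.65 N down at 1.96 m → arm 0.11 m, τ = 36.65 × 0.11 = 4.032 N·m clockwise.
Toolbox: 9.42 × 9.8 = 92.32 N down at 2.2 m → arm 0.35 m, τ = 92.32 × 0.35 = 32.31 N·m clockwise.
Net moment of known loads = 36.34 N·m clockwise.
An unknown mass m at 0.628 m has arm 1.222 m; its moment is m·g·1.222 counterclockwise.
Balancing moments: m × 9.8 × 1.222 = 36.34, giving m = 36.34 / (9.8 × 1.222) = 3.03 kg.

m ≈ 3.03 kg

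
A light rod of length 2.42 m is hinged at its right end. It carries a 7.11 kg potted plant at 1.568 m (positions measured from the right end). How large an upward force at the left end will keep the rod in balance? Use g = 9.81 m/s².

F ≈ 45.2 N

Take moments about the right end.
Potted plant: 7.11 × 9.81 = 69.75 N down at 1.568 m → arm 1.568 m, τ = 69.75 × 1.568 = 109.4 N·m counterclockwise.
Net moment of the loads = 109.4 N·m counterclockwise.
The upward force F acts at the left end, arm 2.42 m, giving F × 2.42 clockwise.
Στ = 0 ⇒ F × 2.42 = 109.4 ⇒ F = 109.4 / 2.42 = 45.2 N.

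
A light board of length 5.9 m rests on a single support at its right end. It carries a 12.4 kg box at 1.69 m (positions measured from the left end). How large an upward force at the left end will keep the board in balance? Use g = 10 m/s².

F ≈ 88.5 N

Take moments about the right end.
Box: 12.4 × 10 = 124 N down at 1.69 m → arm 4.21 m, τ = 124 × 4.21 = 522 N·m counterclockwise.
Net moment of the loads = 522 N·m counterclockwise.
The upward force F acts at the left end, arm 5.9 m, giving F × 5.9 clockwise.
For rotational equilibrium, F × 5.9 = 522, so F = 522 / 5.9 = 88.5 N.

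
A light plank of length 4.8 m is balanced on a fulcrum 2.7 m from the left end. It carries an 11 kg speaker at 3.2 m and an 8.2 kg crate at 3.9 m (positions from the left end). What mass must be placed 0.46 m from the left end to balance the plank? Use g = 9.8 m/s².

Take moments about the fulcrum (at 2.7 m from the left end).
Speaker: 11 × 9.8 = 107.8 N down at 3.2 m → arm 0.5 m, τ = 107.8 × 0.5 = 53.9 N·m clockwise.
Crate: 8.2 × 9.8 = 80.36 N down at 3.9 m → arm 1.2 m, τ = 80.36 × 1.2 = 96.43 N·m clockwise.
Net moment of known loads = 150.3 N·m clockwise.
An unknown mass m at 0.46 m has arm 2.24 m; its moment is m·g·2.24 counterclockwise.
Setting net torque to zero: m × 9.8 × 2.24 = 150.3 → m = 150.3 / (9.8 × 2.24) = 6.85 kg.

m ≈ 6.85 kg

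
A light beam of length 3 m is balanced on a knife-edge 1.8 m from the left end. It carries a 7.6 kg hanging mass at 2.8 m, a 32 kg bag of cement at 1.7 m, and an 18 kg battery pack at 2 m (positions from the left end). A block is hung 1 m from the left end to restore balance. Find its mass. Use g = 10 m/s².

m ≈ 10 kg

About the knife-edge (at 1.8 m from the left end):
Hanging mass: 7.6 × 10 = 76 N down at 2.8 m → arm 1 m, τ = 76 × 1 = 76 N·m clockwise.
Bag of cement: 32 × 10 = 320 N down at 1.7 m → arm 0.1 m, τ = 320 × 0.1 = 32 N·m counterclockwise.
Battery pack: 18 × 10 = 180 N down at 2 m → arm 0.2 m, τ = 180 × 0.2 = 36 N·m clockwise.
Net moment of known loads = 80 N·m clockwise.
An unknown mass m at 1 m has arm 0.8 m; its moment is m·g·0.8 counterclockwise.
Setting net torque to zero: m × 10 × 0.8 = 80 → m = 80 / (10 × 0.8) = 10 kg.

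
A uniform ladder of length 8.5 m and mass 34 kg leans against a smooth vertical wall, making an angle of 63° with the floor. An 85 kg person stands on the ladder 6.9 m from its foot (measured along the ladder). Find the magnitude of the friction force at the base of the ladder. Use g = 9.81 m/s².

Sum moments about the foot of the ladder (the floor normal and friction both act there and drop out).
Ladder weight 34×9.81 = 333.5 N acts at 4.25 m along the ladder; its horizontal arm is 4.25·cos63° = 1.929 m → τ = 643.3 N·m clockwise.
Person: 85×9.81 = 833.9 N at 6.9 m → arm 3.133 m → τ = 2613 N·m clockwise.
Wall normal N acts horizontally at the top; its moment arm is the height L sinθ = 8.5·sin63° = 7.574 m, counterclockwise.
Στ = 0 ⇒ N × 7.574 = 3256 ⇒ N = 430 N.
ΣFx = 0: friction at the foot balances the wall's push, so f = N_wall = 430 N.

f ≈ 430 N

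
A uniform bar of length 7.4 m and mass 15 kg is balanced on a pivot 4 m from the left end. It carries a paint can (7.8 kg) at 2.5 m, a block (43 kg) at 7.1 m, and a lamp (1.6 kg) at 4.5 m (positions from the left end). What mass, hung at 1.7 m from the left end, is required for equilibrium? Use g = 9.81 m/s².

m ≈ 51.3 kg

About the pivot (at 4 m from the left end):
Beam weight: 15 × 9.81 = 147.2 N down at 3.7 m → arm 0.3 m, τ = 147.2 × 0.3 = 44.16 N·m counterclockwise.
Paint can: 7.8 × 9.81 = 76.52 N down at 2.5 m → arm 1.5 m, τ = 76.52 × 1.5 = 114.8 N·m counterclockwise.
Block: 43 × 9.81 = 421.8 N down at 7.1 m → arm 3.1 m, τ = 421.8 × 3.1 = 1308 N·m clockwise.
Lamp: 1.6 × 9.81 = 15.7 N down at 4.5 m → arm 0.5 m, τ = 15.7 × 0.5 = 7.85 N·m clockwise.
Net moment of known loads = 1157 N·m clockwise.
An unknown mass m at 1.7 m has arm 2.3 m; its moment is m·g·2.3 counterclockwise.
Στ = 0 ⇒ m × 9.81 × 2.3 = 1157 ⇒ m = 1157 / (9.81 × 2.3) = 51.3 kg.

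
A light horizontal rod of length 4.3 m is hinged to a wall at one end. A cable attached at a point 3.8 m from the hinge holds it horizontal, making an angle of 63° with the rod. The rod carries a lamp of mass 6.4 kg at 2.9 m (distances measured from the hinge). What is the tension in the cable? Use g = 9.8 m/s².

Take moments about the hinge.
Lamp: 6.4 × 9.8 = 62.72 N down at 2.9 m → arm 2.9 m, τ = 62.72 × 2.9 = 181.9 N·m clockwise.
Total clockwise load moment = 181.9 N·m.
The cable tension T acts at 3.8 m; only its component perpendicular to the rod, T sinθ, produces torque. sin 63° = 0.891.
Στ = 0 ⇒ T × 3.8 × 0.891 = 181.9 ⇒ T = 181.9 / 3.386 = 53.7 N.

T ≈ 53.7 N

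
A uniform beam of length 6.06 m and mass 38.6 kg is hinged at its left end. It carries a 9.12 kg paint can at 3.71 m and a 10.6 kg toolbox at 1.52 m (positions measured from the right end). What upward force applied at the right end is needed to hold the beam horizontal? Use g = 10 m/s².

F ≈ 308 N

Sum moments about the left end (the unknown pivot reaction has zero arm there).
Beam weight: 38.6 × 10 = 386 N down at 3.03 m → arm 3.03 m, τ = 386 × 3.03 = 1170 N·m clockwise.
Paint can: 9.12 × 10 = 91.2 N down at 3.71 m → arm 2.35 m, τ = 91.2 × 2.35 = 214.3 N·m clockwise.
Toolbox: 10.6 × 10 = 106 N down at 1.52 m → arm 4.54 m, τ = 106 × 4.54 = 481.2 N·m clockwise.
Net moment of the loads = 1866 N·m clockwise.
The upward force F acts at the right end, arm 6.06 m, giving F × 6.06 counterclockwise.
For rotational equilibrium, F × 6.06 = 1866, so F = 1866 / 6.06 = 308 N.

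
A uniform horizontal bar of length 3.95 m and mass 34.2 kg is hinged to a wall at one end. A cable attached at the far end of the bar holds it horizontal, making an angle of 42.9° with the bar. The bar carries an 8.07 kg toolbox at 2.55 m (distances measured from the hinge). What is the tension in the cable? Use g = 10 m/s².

Take moments about the hinge.
Beam weight: 34.2 × 10 = 342 N down at 1.975 m → arm 1.975 m, τ = 342 × 1.975 = 675.5 N·m clockwise.
Toolbox: 8.07 × 10 = 80.7 N down at 2.55 m → arm 2.55 m, τ = 80.7 × 2.55 = 205.8 N·m clockwise.
Total clockwise load moment = 881.3 N·m.
The cable tension T acts at 3.95 m; only its component perpendicular to the bar, T sinθ, produces torque. sin 42.9° = 0.6807.
Setting net torque to zero: T × 3.95 × 0.6807 = 881.3 → T = 881.3 / 2.689 = 328 N.

T ≈ 328 N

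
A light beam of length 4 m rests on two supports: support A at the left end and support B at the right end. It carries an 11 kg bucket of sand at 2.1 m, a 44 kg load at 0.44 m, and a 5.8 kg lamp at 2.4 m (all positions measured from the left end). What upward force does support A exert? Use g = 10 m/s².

Taking torques about support B:
Bucket of sand: 11 × 10 = 110 N down at 2.1 m → arm 1.9 m, τ = 110 × 1.9 = 209 N·m counterclockwise.
Load: 44 × 10 = 440 N down at 0.44 m → arm 3.56 m, τ = 440 × 3.56 = 1566 N·m counterclockwise.
Lamp: 5.8 × 10 = 58 N down at 2.4 m → arm 1.6 m, τ = 58 × 1.6 = 92.8 N·m counterclockwise.
Net load moment about support B = 1868 N·m counterclockwise.
Reaction R at support A is upward at 0 m, arm 4 m → moment R × 4 clockwise.
For rotational equilibrium, R × 4 = 1868, so R = 467 N.

R_A ≈ 467 N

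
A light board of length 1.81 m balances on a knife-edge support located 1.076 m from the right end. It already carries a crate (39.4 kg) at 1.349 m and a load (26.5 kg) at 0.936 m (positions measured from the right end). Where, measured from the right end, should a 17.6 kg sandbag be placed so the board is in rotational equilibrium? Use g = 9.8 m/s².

Take moments about the knife-edge support (at 1.076 m from the right end).
Crate: 39.4 × 9.8 = 386.1 N down at 1.349 m → arm 0.273 m, τ = 386.1 × 0.273 = 105.4 N·m counterclockwise.
Load: 26.5 × 9.8 = 259.7 N down at 0.936 m → arm 0.14 m, τ = 259.7 × 0.14 = 36.36 N·m clockwise.
Net moment of existing loads = 69.04 N·m counterclockwise.
The sandbag weighs 17.6 × 9.8 = 172.5 N and must supply an equal clockwise moment, so its lever arm about the knife-edge support is 69.04 / 172.5 = 0.4 m.
That puts it at 1.076 − 0.4 = 0.676 m from the right end.

x ≈ 0.676 m from the right end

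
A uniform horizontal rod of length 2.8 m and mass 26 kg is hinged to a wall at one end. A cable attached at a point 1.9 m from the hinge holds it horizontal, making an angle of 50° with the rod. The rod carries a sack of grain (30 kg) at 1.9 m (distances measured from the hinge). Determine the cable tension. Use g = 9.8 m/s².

T ≈ 629 N

About the hinge:
Beam weight: 26 × 9.8 = 254.8 N down at 1.4 m → arm 1.4 m, τ = 254.8 × 1.4 = 356.7 N·m clockwise.
Sack of grain: 30 × 9.8 = 294 N down at 1.9 m → arm 1.9 m, τ = 294 × 1.9 = 558.6 N·m clockwise.
Total clockwise load moment = 915.3 N·m.
The cable tension T acts at 1.9 m; only its component perpendicular to the rod, T sinθ, produces torque. sin 50° = 0.766.
Setting net torque to zero: T × 1.9 × 0.766 = 915.3 → T = 915.3 / 1.455 = 629 N.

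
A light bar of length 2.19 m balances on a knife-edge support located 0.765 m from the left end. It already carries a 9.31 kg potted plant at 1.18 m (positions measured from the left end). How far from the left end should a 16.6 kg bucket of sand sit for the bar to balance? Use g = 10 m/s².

Taking torques about the knife-edge support (at 0.765 m from the left end):
Potted plant: 9.31 × 10 = 93.1 N down at 1.18 m → arm 0.415 m, τ = 93.1 × 0.415 = 38.64 N·m clockwise.
Net moment of existing loads = 38.64 N·m clockwise.
The bucket of sand weighs 16.6 × 10 = 166 N and must supply an equal counterclockwise moment, so its lever arm about the knife-edge support is 38.64 / 166 = 0.233 m.
That puts it at 0.765 − 0.233 = 0.532 m from the left end.

x ≈ 0.532 m from the left end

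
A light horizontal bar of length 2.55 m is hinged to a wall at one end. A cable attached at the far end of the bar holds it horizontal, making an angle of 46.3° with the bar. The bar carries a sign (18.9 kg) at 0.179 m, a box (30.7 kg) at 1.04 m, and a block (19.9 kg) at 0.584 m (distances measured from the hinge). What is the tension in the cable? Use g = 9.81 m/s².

T ≈ 250 N

About the hinge:
Sign: 18.9 × 9.81 = 185.4 N down at 0.179 m → arm 0.179 m, τ = 185.4 × 0.179 = 33.19 N·m clockwise.
Box: 30.7 × 9.81 = 301.2 N down at 1.04 m → arm 1.04 m, τ = 301.2 × 1.04 = 313.2 N·m clockwise.
Block: 19.9 × 9.81 = 195.2 N down at 0.584 m → arm 0.584 m, τ = 195.2 × 0.584 = 114 N·m clockwise.
Total clockwise load moment = 460.4 N·m.
The cable tension T acts at 2.55 m; only its component perpendicular to the bar, T sinθ, produces torque. sin 46.3° = 0.723.
For rotational equilibrium, T × 2.55 × 0.723 = 460.4, so T = 460.4 / 1.844 = 250 N.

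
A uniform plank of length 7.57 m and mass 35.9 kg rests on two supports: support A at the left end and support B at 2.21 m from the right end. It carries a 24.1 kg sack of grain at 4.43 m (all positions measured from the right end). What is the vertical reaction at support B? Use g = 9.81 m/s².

Taking torques about support A:
Beam weight: 35.9 × 9.81 = 352.2 N down at 3.785 m → arm 3.785 m, τ = 352.2 × 3.785 = 1333 N·m clockwise.
Sack of grain: 24.1 × 9.81 = 236.4 N down at 4.43 m → arm 3.14 m, τ = 236.4 × 3.14 = 742.3 N·m clockwise.
Net load moment about support A = 2075 N·m clockwise.
Reaction R at support B is upward at 2.21 m, arm 5.36 m → moment R × 5.36 counterclockwise.
Στ = 0 ⇒ R × 5.36 = 2075 ⇒ R = 387 N.

R_B ≈ 387 N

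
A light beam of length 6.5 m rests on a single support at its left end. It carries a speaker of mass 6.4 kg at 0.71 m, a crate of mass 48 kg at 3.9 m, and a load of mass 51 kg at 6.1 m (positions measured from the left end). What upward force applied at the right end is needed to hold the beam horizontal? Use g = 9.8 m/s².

Sum moments about the left end (the unknown pivot reaction has zero arm there).
Speaker: 6.4 × 9.8 = 62.72 N down at 0.71 m → arm 0.71 m, τ = 62.72 × 0.71 = 44.53 N·m clockwise.
Crate: 48 × 9.8 = 470.4 N down at 3.9 m → arm 3.9 m, τ = 470.4 × 3.9 = 1835 N·m clockwise.
Load: 51 × 9.8 = 499.8 N down at 6.1 m → arm 6.1 m, τ = 499.8 × 6.1 = 3049 N·m clockwise.
Net moment of the loads = 4929 N·m clockwise.
The upward force F acts at the right end, arm 6.5 m, giving F × 6.5 counterclockwise.
Στ = 0 ⇒ F × 6.5 = 4929 ⇒ F = 4929 / 6.5 = 758 N.

F ≈ 758 N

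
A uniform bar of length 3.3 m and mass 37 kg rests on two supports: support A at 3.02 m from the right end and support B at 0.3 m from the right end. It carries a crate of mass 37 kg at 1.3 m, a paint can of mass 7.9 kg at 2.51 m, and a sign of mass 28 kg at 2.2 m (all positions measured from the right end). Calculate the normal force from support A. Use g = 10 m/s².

R_A ≈ 579 N

Take moments about support B.
Beam weight: 37 × 10 = 370 N down at 1.65 m → arm 1.35 m, τ = 370 × 1.35 = 499.5 N·m counterclockwise.
Crate: 37 × 10 = 370 N down at 1.3 m → arm 1 m, τ = 370 × 1 = 370 N·m counterclockwise.
Paint can: 7.9 × 10 = 79 N down at 2.51 m → arm 2.21 m, τ = 79 × 2.21 = 174.6 N·m counterclockwise.
Sign: 28 × 10 = 280 N down at 2.2 m → arm 1.9 m, τ = 280 × 1.9 = 532 N·m counterclockwise.
Net load moment about support B = 1576 N·m counterclockwise.
Reaction R at support A is upward at 3.02 m, arm 2.72 m → moment R × 2.72 clockwise.
Balancing moments: R × 2.72 = 1576, giving R = 579 N.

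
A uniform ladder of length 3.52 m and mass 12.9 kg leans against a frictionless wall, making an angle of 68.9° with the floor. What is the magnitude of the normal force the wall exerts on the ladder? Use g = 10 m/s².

Choose the foot of the ladder as the axis so the floor normal and friction both act there and drop out.
Ladder weight 12.9×10 = 129 N acts at 1.76 m along the ladder; its horizontal arm is 1.76·cos68.9° = 0.6336 m → τ = 81.73 N·m clockwise.
Wall normal N acts horizontally at the top; its moment arm is the height L sinθ = 3.52·sin68.9° = 3.284 m, counterclockwise.
Setting net torque to zero: N × 3.284 = 81.73 → N = 24.9 N.

N_wall ≈ 24.9 N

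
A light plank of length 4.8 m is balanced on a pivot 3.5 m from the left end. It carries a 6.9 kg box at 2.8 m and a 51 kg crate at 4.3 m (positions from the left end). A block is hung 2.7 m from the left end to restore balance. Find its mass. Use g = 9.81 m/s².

m ≈ 45 kg

Sum moments about the pivot (at 3.5 m from the left end) (the support reaction has zero arm there).
Box: 6.9 × 9.81 = 67.69 N down at 2.8 m → arm 0.7 m, τ = 67.69 × 0.7 = 47.38 N·m counterclockwise.
Crate: 51 × 9.81 = 500.3 N down at 4.3 m → arm 0.8 m, τ = 500.3 × 0.8 = 400.2 N·m clockwise.
Net moment of known loads = 352.8 N·m clockwise.
An unknown mass m at 2.7 m has arm 0.8 m; its moment is m·g·0.8 counterclockwise.
Στ = 0 ⇒ m × 9.81 × 0.8 = 352.8 ⇒ m = 352.8 / (9.81 × 0.8) = 45 kg.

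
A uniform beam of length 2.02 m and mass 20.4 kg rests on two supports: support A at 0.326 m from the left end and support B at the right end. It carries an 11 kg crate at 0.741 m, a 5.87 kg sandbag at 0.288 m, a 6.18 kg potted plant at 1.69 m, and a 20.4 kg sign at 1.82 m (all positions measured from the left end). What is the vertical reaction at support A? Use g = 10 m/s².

About support B:
Beam weight: 20.4 × 10 = 204 N down at 1.01 m → arm 1.01 m, τ = 204 × 1.01 = 206 N·m counterclockwise.
Crate: 11 × 10 = 110 N down at 0.741 m → arm 1.279 m, τ = 110 × 1.279 = 140.7 N·m counterclockwise.
Sandbag: 5.87 × 10 = 58.7 N down at 0.288 m → arm 1.732 m, τ = 58.7 × 1.732 = 101.7 N·m counterclockwise.
Potted plant: 6.18 × 10 = 61.8 N down at 1.69 m → arm 0.33 m, τ = 61.8 × 0.33 = 20.39 N·m counterclockwise.
Sign: 20.4 × 10 = 204 N down at 1.82 m → arm 0.2 m, τ = 204 × 0.2 = 40.8 N·m counterclockwise.
Net load moment about support B = 509.6 N·m counterclockwise.
Reaction R at support A is upward at 0.326 m, arm 1.694 m → moment R × 1.694 clockwise.
Setting net torque to zero: R × 1.694 = 509.6 → R = 301 N.

R_A ≈ 301 N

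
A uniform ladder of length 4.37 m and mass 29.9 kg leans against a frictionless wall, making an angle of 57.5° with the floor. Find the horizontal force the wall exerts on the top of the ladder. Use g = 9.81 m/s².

N_wall ≈ 93.4 N

Take moments about the foot of the ladder.
Ladder weight 29.9×9.81 = 293.3 N acts at 2.185 m along the ladder; its horizontal arm is 2.185·cos57.5° = 1.174 m → τ = 344.3 N·m clockwise.
Wall normal N acts horizontally at the top; its moment arm is the height L sinθ = 4.37·sin57.5° = 3.686 m, counterclockwise.
Balancing moments: N × 3.686 = 344.3, giving N = 93.4 N.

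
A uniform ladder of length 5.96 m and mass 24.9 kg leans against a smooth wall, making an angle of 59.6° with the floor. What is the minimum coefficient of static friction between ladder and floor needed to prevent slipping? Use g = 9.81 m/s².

About the foot of the ladder:
Ladder weight 24.9×9.81 = 244.3 N acts at 2.98 m along the ladder; its horizontal arm is 2.98·cos59.6° = 1.508 m → τ = 368.4 N·m clockwise.
Wall normal N acts horizontally at the top; its moment arm is the height L sinθ = 5.96·sin59.6° = 5.141 m, counterclockwise.
For rotational equilibrium, N × 5.141 = 368.4, so N = 71.66 N.
ΣFx = 0 ⇒ f = N_wall = 71.66 N. ΣFy = 0 ⇒ N_floor = 244.3 N.
μ_min = f / N_floor = 71.66 / 244.3 = 0.293.

μ_min ≈ 0.293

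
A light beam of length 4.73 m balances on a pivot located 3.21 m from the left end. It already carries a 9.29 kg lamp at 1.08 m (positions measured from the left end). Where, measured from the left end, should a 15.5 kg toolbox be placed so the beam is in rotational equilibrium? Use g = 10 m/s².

About the pivot (at 3.21 m from the left end):
Lamp: 9.29 × 10 = 92.9 N down at 1.08 m → arm 2.13 m, τ = 92.9 × 2.13 = 197.9 N·m counterclockwise.
Net moment of existing loads = 197.9 N·m counterclockwise.
The toolbox weighs 15.5 × 10 = 155 N and must supply an equal clockwise moment, so its lever arm about the pivot is 197.9 / 155 = 1.28 m.
That puts it at 3.21 + 1.28 = 4.49 m from the left end.

x ≈ 4.49 m from the left end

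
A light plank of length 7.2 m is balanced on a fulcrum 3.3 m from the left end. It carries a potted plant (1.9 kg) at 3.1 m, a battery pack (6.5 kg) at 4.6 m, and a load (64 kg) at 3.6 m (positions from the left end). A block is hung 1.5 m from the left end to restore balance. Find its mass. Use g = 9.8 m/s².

m ≈ 15.2 kg

Take moments about the fulcrum (at 3.3 m from the left end).
Potted plant: 1.9 × 9.8 = 18.62 N down at 3.1 m → arm 0.2 m, τ = 18.62 × 0.2 = 3.724 N·m counterclockwise.
Battery pack: 6.5 × 9.8 = 63.7 N down at 4.6 m → arm 1.3 m, τ = 63.7 × 1.3 = 82.81 N·m clockwise.
Load: 64 × 9.8 = 627.2 N down at 3.6 m → arm 0.3 m, τ = 627.2 × 0.3 = 188.2 N·m clockwise.
Net moment of known loads = 267.3 N·m clockwise.
An unknown mass m at 1.5 m has arm 1.8 m; its moment is m·g·1.8 counterclockwise.
For rotational equilibrium, m × 9.8 × 1.8 = 267.3, so m = 267.3 / (9.8 × 1.8) = 15.2 kg.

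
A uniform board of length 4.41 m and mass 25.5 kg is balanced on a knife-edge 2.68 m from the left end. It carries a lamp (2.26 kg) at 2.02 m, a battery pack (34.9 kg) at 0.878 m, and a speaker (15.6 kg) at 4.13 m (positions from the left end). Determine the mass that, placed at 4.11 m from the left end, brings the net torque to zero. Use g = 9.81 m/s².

m ≈ 37.7 kg

Choose the knife-edge (at 2.68 m from the left end) as the axis so the support reaction has zero arm there.
Beam weight: 25.5 × 9.81 = 250.2 N down at 2.205 m → arm 0.475 m, τ = 250.2 × 0.475 = 118.8 N·m counterclockwise.
Lamp: 2.26 × 9.81 = 22.17 N down at 2.02 m → arm 0.66 m, τ = 22.17 × 0.66 = 14.63 N·m counterclockwise.
Battery pack: 34.9 × 9.81 = 342.4 N down at 0.878 m → arm 1.802 m, τ = 342.4 × 1.802 = 617 N·m counterclockwise.
Speaker: 15.6 × 9.81 = 153 N down at 4.13 m → arm 1.45 m, τ = 153 × 1.45 = 221.8 N·m clockwise.
Net moment of known loads = 528.6 N·m counterclockwise.
An unknown mass m at 4.11 m has arm 1.43 m; its moment is m·g·1.43 clockwise.
Balancing moments: m × 9.81 × 1.43 = 528.6, giving m = 528.6 / (9.81 × 1.43) = 37.7 kg.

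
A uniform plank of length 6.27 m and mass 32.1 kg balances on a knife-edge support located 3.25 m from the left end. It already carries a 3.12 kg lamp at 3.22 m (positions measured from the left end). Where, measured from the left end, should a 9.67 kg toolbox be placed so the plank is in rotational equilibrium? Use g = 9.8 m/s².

x ≈ 3.64 m from the left end

Taking torques about the knife-edge support (at 3.25 m from the left end):
Beam weight: 32.1 × 9.8 = 314.6 N down at 3.135 m → arm 0.115 m, τ = 314.6 × 0.115 = 36.18 N·m counterclockwise.
Lamp: 3.12 × 9.8 = 30.58 N down at 3.22 m → arm 0.03 m, τ = 30.58 × 0.03 = 0.9174 N·m counterclockwise.
Net moment of existing loads = 37.1 N·m counterclockwise.
The toolbox weighs 9.67 × 9.8 = 94.77 N and must supply an equal clockwise moment, so its lever arm about the knife-edge support is 37.1 / 94.77 = 0.391 m.
That puts it at 3.25 + 0.391 = 3.64 m from the left end.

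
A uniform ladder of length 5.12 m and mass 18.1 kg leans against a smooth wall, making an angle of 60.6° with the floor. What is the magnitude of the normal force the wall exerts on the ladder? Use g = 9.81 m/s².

Choose the foot of the ladder as the axis so the floor normal and friction both act there and drop out.
Ladder weight 18.1×9.81 = 177.6 N acts at 2.56 m along the ladder; its horizontal arm is 2.56·cos60.6° = 1.257 m → τ = 223.2 N·m clockwise.
Wall normal N acts horizontally at the top; its moment arm is the height L sinθ = 5.12·sin60.6° = 4.461 m, counterclockwise.
Setting net torque to zero: N × 4.461 = 223.2 → N = 50 N.

N_wall ≈ 50 N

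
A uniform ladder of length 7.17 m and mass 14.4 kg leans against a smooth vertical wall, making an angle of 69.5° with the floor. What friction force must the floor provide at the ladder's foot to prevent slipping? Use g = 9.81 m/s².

f ≈ 26.4 N

Choose the foot of the ladder as the axis so the floor normal and friction both act there and drop out.
Ladder weight 14.4×9.81 = 141.3 N acts at 3.585 m along the ladder; its horizontal arm is 3.585·cos69.5° = 1.255 m → τ = 177.3 N·m clockwise.
Wall normal N acts horizontally at the top; its moment arm is the height L sinθ = 7.17·sin69.5° = 6.716 m, counterclockwise.
Balancing moments: N × 6.716 = 177.3, giving N = 26.4 N.
ΣFx = 0: friction at the foot balances the wall's push, so f = N_wall = 26.4 N.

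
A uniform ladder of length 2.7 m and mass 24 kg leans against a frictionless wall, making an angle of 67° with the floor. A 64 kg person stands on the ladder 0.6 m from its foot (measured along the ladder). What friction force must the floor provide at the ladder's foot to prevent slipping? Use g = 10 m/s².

Take moments about the foot of the ladder.
Ladder weight 24×10 = 240 N acts at 1.35 m along the ladder; its horizontal arm is 1.35·cos67° = 0.5275 m → τ = 126.6 N·m clockwise.
Person: 64×10 = 640 N at 0.6 m → arm 0.2344 m → τ = 150 N·m clockwise.
Wall normal N acts horizontally at the top; its moment arm is the height L sinθ = 2.7·sin67° = 2.485 m, counterclockwise.
For rotational equilibrium, N × 2.485 = 276.6, so N = 111 N.
ΣFx = 0: friction at the foot balances the wall's push, so f = N_wall = 111 N.

f ≈ 111 N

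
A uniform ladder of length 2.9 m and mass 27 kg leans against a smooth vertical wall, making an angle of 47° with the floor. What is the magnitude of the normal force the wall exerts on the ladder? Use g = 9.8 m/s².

Taking torques about the foot of the ladder:
Ladder weight 27×9.8 = 264.6 N acts at 1.45 m along the ladder; its horizontal arm is 1.45·cos47° = 0.9889 m → τ = 261.7 N·m clockwise.
Wall normal N acts horizontally at the top; its moment arm is the height L sinθ = 2.9·sin47° = 2.121 m, counterclockwise.
For rotational equilibrium, N × 2.121 = 261.7, so N = 123 N.

N_wall ≈ 123 N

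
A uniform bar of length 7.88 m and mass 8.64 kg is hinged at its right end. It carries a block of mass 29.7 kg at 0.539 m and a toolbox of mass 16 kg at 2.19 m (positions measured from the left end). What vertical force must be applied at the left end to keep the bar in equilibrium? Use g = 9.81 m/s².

Sum moments about the right end (the unknown pivot reaction has zero arm there).
Beam weight: 8.64 × 9.81 = 84.76 N down at 3.94 m → arm 3.94 m, τ = 84.76 × 3.94 = 334 N·m counterclockwise.
Block: 29.7 × 9.81 = 291.4 N down at 0.539 m → arm 7.341 m, τ = 291.4 × 7.341 = 2139 N·m counterclockwise.
Toolbox: 16 × 9.81 = 157 N down at 2.19 m → arm 5.69 m, τ = 157 × 5.69 = 893.3 N·m counterclockwise.
Net moment of the loads = 3366 N·m counterclockwise.
The upward force F acts at the left end, arm 7.88 m, giving F × 7.88 clockwise.
Setting net torque to zero: F × 7.88 = 3366 → F = 3366 / 7.88 = 427 N.

F ≈ 427 N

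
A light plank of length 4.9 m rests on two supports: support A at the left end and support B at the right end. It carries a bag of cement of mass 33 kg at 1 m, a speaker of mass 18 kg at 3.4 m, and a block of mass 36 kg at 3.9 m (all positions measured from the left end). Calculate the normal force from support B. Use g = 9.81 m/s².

R_B ≈ 470 N

Taking torques about support A:
Bag of cement: 33 × 9.81 = 323.7 N down at 1 m → arm 1 m, τ = 323.7 × 1 = 323.7 N·m clockwise.
Speaker: 18 × 9.81 = 176.6 N down at 3.4 m → arm 3.4 m, τ = 176.6 × 3.4 = 600.4 N·m clockwise.
Block: 36 × 9.81 = 353.2 N down at 3.9 m → arm 3.9 m, τ = 353.2 × 3.9 = 1377 N·m clockwise.
Net load moment about support A = 2301 N·m clockwise.
Reaction R at support B is upward at 4.9 m, arm 4.9 m → moment R × 4.9 counterclockwise.
For rotational equilibrium, R × 4.9 = 2301, so R = 470 N.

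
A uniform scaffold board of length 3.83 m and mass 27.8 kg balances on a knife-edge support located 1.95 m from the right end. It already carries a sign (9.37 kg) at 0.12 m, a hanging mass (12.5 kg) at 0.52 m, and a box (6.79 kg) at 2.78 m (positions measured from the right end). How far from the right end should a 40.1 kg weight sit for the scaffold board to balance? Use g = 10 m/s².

x ≈ 2.71 m from the right end

Choose the knife-edge support (at 1.95 m from the right end) as the axis so the support reaction has zero arm there.
Beam weight: 27.8 × 10 = 278 N down at 1.915 m → arm 0.035 m, τ = 278 × 0.035 = 9.73 N·m clockwise.
Sign: 9.37 × 10 = 93.7 N down at 0.12 m → arm 1.83 m, τ = 93.7 × 1.83 = 171.5 N·m clockwise.
Hanging mass: 12.5 × 10 = 125 N down at 0.52 m → arm 1.43 m, τ = 125 × 1.43 = 178.8 N·m clockwise.
Box: 6.79 × 10 = 67.9 N down at 2.78 m → arm 0.83 m, τ = 67.9 × 0.83 = 56.36 N·m counterclockwise.
Net moment of existing loads = 303.7 N·m clockwise.
The weight weighs 40.1 × 10 = 401 N and must supply an equal counterclockwise moment, so its lever arm about the knife-edge support is 303.7 / 401 = 0.757 m.
That puts it at 1.95 + 0.757 = 2.71 m from the right end.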